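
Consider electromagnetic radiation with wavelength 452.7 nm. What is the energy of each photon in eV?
2.7388 eV

Using E = hf = hc/λ:

E = hc/λ = (6.626×10⁻³⁴ J·s)(3×10⁸ m/s) / (452.7×10⁻⁹ m)
E = 2.7388 eV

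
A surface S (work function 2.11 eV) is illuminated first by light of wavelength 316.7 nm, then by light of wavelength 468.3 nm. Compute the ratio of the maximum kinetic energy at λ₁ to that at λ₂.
3.3577

Using Einstein's equation: KE_max = hc/λ - φ

For λ₁ = 316.7 nm:
E₁ = hc/λ₁ = 3.9149 eV
KE₁ = E₁ - φ = 3.9149 - 2.11 = 1.8049 eV

For λ₂ = 468.3 nm:
E₂ = hc/λ₂ = 2.6475 eV
KE₂ = E₂ - φ = 2.6475 - 2.11 = 0.5375 eV

Ratio: KE₁/KE₂ = 1.8049/0.5375 = 3.3577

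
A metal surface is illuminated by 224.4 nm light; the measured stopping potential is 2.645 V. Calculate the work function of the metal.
2.88 eV

The stopping potential gives the maximum kinetic energy: KE_max = eV_s = 2.645 eV

From Einstein's photoelectric equation: KE_max = hc/λ - φ
Rearranging: φ = hc/λ - KE_max

Calculate photon energy:
E_photon = hc/λ = (6.626×10⁻³⁴ J·s)(3×10⁸ m/s) / (224.4×10⁻⁹ m) = 5.5251 eV

Therefore:
φ = 5.5251 - 2.645 = 2.88 eV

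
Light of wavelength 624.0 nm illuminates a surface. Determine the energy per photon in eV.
1.9869 eV

Using E = hf = hc/λ:

E = hc/λ = (6.626×10⁻³⁴ J·s)(3×10⁸ m/s) / (624.0×10⁻⁹ m)
E = 1.9869 eV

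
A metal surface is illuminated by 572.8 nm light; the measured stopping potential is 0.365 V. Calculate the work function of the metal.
1.80 eV

The stopping potential gives the maximum kinetic energy: KE_max = eV_s = 0.365 eV

From Einstein's photoelectric equation: KE_max = hc/λ - φ
Rearranging: φ = hc/λ - KE_max

Calculate photon energy:
E_photon = hc/λ = (6.626×10⁻³⁴ J·s)(3×10⁸ m/s) / (572.8×10⁻⁹ m) = 2.1645 eV

Therefore:
φ = 2.1645 - 0.365 = 1.80 eV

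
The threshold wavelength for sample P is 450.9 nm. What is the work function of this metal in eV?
2.75 eV

At the threshold wavelength, photon energy equals work function:
φ = hc/λ₀

Calculating:
φ = (6.626×10⁻³⁴ J·s)(3×10⁸ m/s) / (450.9×10⁻⁹ m)
φ = 2.75 eV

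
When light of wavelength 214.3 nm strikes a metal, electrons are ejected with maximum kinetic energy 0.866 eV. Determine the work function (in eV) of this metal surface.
4.92 eV

From Einstein's photoelectric equation: KE_max = hf - φ = hc/λ - φ

Rearranging for φ:
φ = hc/λ - KE_max

Calculate photon energy:
E_photon = hc/λ = 5.7855 eV

Therefore:
φ = 5.7855 - 0.866 = 4.92 eV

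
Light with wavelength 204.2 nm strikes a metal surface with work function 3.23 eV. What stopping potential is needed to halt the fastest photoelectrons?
2.8417 V

The stopping potential V_s satisfies: eV_s = KE_max

First, find KE_max using Einstein's equation:
E_photon = hc/λ = 6.0717 eV
KE_max = E_photon - φ = 6.0717 - 3.23 = 2.8417 eV

Since eV_s = KE_max:
V_s = KE_max/e = 2.8417 V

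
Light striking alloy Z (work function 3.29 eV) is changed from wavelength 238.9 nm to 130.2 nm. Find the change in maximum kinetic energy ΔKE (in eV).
4.3328 eV

Using Einstein's equation: KE_max = hc/λ - φ

For λ₁ = 238.9 nm:
KE₁ = hc/λ₁ - φ = 5.1898 - 3.29 = 1.8998 eV

For λ₂ = 130.2 nm:
KE₂ = hc/λ₂ - φ = 9.5226 - 3.29 = 6.2326 eV

Change in KE:
ΔKE = KE₂ - KE₁ = 6.2326 - 1.8998 = 4.3328 eV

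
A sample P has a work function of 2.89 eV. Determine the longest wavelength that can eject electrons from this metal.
429.01 nm

The threshold wavelength is when the photon energy equals the work function:
hc/λ₀ = φ

Solving for λ₀:
λ₀ = hc/φ = (6.626×10⁻³⁴ J·s)(3×10⁸ m/s) / (2.89 eV × 1.602×10⁻¹⁹ J/eV)
λ₀ = 429.01 nm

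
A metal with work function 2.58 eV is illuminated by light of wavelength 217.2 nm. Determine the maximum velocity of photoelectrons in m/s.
1.0490e+06 m/s

First, find the maximum kinetic energy:
E_photon = hc/λ = 5.7083 eV
KE_max = E_photon - φ = 5.7083 - 2.58 = 3.1283 eV

Convert to Joules: KE_max = 3.1283 × 1.602×10⁻¹⁹ J = 5.0121e-19 J

Then use KE = ½mv² to find velocity:
v = √(2·KE/m) = √(2 × 5.0121e-19 J / 9.109e-31 kg)
v = 1.0490e+06 m/s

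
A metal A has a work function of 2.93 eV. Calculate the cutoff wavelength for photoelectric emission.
423.15 nm

The threshold wavelength is when the photon energy equals the work function:
hc/λ₀ = φ

Solving for λ₀:
λ₀ = hc/φ = (6.626×10⁻³⁴ J·s)(3×10⁸ m/s) / (2.93 eV × 1.602×10⁻¹⁹ J/eV)
λ₀ = 423.15 nm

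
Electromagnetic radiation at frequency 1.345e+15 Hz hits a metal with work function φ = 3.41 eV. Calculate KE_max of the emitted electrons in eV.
2.1525 eV

Using Einstein's photoelectric equation: KE_max = hf - φ

First, calculate the photon energy:
E_photon = hf = (6.626×10⁻³⁴ J·s)(1.345e+15 Hz)
E_photon = 5.5625 eV

Then, the maximum kinetic energy:
KE_max = E_photon - φ = 5.5625 eV - 3.41 eV = 2.1525 eV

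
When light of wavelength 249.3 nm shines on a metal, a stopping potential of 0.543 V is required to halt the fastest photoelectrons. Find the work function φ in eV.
4.43 eV

The stopping potential gives the maximum kinetic energy: KE_max = eV_s = 0.543 eV

From Einstein's photoelectric equation: KE_max = hc/λ - φ
Rearranging: φ = hc/λ - KE_max

Calculate photon energy:
E_photon = hc/λ = (6.626×10⁻³⁴ J·s)(3×10⁸ m/s) / (249.3×10⁻⁹ m) = 4.9733 eV

Therefore:
φ = 4.9733 - 0.543 = 4.43 eV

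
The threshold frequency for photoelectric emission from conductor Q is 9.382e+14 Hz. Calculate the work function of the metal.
3.88 eV

At the threshold frequency, photon energy equals work function:
φ = hf₀

Calculating:
φ = (6.626×10⁻³⁴ J·s)(9.382e+14 Hz)
φ = 3.88 eV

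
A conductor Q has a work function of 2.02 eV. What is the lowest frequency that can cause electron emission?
4.8843e+14 Hz

The threshold frequency is when the photon energy equals the work function:
hf₀ = φ

Solving for f₀:
f₀ = φ/h = (2.02 eV × 1.602×10⁻¹⁹ J/eV) / (6.626×10⁻³⁴ J·s)
f₀ = 4.8843e+14 Hz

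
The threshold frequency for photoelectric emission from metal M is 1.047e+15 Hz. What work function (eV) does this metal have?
4.33 eV

At the threshold frequency, photon energy equals work function:
φ = hf₀

Calculating:
φ = (6.626×10⁻³⁴ J·s)(1.047e+15 Hz)
φ = 4.33 eV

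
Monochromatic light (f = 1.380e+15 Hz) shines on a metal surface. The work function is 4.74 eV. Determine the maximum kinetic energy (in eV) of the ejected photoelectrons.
0.9672 eV

Using Einstein's photoelectric equation: KE_max = hf - φ

First, calculate the photon energy:
E_photon = hf = (6.626×10⁻³⁴ J·s)(1.380e+15 Hz)
E_photon = 5.7072 eV

Then, the maximum kinetic energy:
KE_max = E_photon - φ = 5.7072 eV - 4.74 eV = 0.9672 eV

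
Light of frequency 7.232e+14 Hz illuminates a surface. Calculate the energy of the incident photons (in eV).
2.9909 eV

Using E = hf:

E = hf = (6.626×10⁻³⁴ J·s)(7.232e+14 Hz)
E = 2.9909 eV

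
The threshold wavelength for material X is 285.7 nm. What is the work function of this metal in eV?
4.34 eV

At the threshold wavelength, photon energy equals work function:
φ = hc/λ₀

Calculating:
φ = (6.626×10⁻³⁴ J·s)(3×10⁸ m/s) / (285.7×10⁻⁹ m)
φ = 4.34 eV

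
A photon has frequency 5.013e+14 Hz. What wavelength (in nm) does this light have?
598.03 nm

Using the wave equation: c = fλ

Solving for wavelength:
λ = c/f = (3×10⁸ m/s) / (5.013e+14 Hz)
λ = 598.03 nm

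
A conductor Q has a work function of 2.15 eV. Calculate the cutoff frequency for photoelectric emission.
5.1987e+14 Hz

The threshold frequency is when the photon energy equals the work function:
hf₀ = φ

Solving for f₀:
f₀ = φ/h = (2.15 eV × 1.602×10⁻¹⁹ J/eV) / (6.626×10⁻³⁴ J·s)
f₀ = 5.1987e+14 Hz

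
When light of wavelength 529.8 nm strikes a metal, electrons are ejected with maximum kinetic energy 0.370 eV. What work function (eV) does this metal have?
1.97 eV

From Einstein's photoelectric equation: KE_max = hf - φ = hc/λ - φ

Rearranging for φ:
φ = hc/λ - KE_max

Calculate photon energy:
E_photon = hc/λ = 2.3402 eV

Therefore:
φ = 2.3402 - 0.370 = 1.97 eV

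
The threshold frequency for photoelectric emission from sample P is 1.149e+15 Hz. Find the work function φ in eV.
4.75 eV

At the threshold frequency, photon energy equals work function:
φ = hf₀

Calculating:
φ = (6.626×10⁻³⁴ J·s)(1.149e+15 Hz)
φ = 4.75 eV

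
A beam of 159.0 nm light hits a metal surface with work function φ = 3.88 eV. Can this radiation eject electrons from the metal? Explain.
Yes

For photoemission, the photon energy must exceed the work function.

Photon energy: E = hc/λ = 7.7977 eV
Work function: φ = 3.88 eV

Since E_photon (7.7977 eV) > φ (3.88 eV), photoemission WILL occur.
The threshold wavelength is λ₀ = hc/φ = 319.5 nm.
Since 159.0 nm < 319.5 nm, the light has sufficient energy.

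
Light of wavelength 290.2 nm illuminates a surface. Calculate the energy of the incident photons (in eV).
4.2724 eV

Using E = hf = hc/λ:

E = hc/λ = (6.626×10⁻³⁴ J·s)(3×10⁸ m/s) / (290.2×10⁻⁹ m)
E = 4.2724 eV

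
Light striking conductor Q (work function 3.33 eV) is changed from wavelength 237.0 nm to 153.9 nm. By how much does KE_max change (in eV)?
2.8248 eV

Using Einstein's equation: KE_max = hc/λ - φ

For λ₁ = 237.0 nm:
KE₁ = hc/λ₁ - φ = 5.2314 - 3.33 = 1.9014 eV

For λ₂ = 153.9 nm:
KE₂ = hc/λ₂ - φ = 8.0562 - 3.33 = 4.7262 eV

Change in KE:
ΔKE = KE₂ - KE₁ = 4.7262 - 1.9014 = 2.8248 eV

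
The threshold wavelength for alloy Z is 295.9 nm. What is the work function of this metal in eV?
4.19 eV

At the threshold wavelength, photon energy equals work function:
φ = hc/λ₀

Calculating:
φ = (6.626×10⁻³⁴ J·s)(3×10⁸ m/s) / (295.9×10⁻⁹ m)
φ = 4.19 eV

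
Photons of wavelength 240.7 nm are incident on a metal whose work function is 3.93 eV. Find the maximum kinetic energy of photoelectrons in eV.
1.2210 eV

Using Einstein's photoelectric equation: KE_max = hf - φ = hc/λ - φ

First, calculate the photon energy:
E_photon = hc/λ = (6.626×10⁻³⁴ J·s)(3×10⁸ m/s) / (240.7×10⁻⁹ m)
E_photon = 5.1510 eV

Then, the maximum kinetic energy:
KE_max = E_photon - φ = 5.1510 eV - 3.93 eV = 1.2210 eV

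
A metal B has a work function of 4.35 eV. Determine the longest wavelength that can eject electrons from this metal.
285.02 nm

The threshold wavelength is when the photon energy equals the work function:
hc/λ₀ = φ

Solving for λ₀:
λ₀ = hc/φ = (6.626×10⁻³⁴ J·s)(3×10⁸ m/s) / (4.35 eV × 1.602×10⁻¹⁹ J/eV)
λ₀ = 285.02 nm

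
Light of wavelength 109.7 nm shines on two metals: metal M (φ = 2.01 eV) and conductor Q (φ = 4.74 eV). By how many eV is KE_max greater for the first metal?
2.7300 eV

Using KE_max = hc/λ - φ for each metal:

Photon energy: E = hc/λ = 11.3021 eV

For metal M (φ₁ = 2.01 eV):
KE₁ = E - φ₁ = 11.3021 - 2.01 = 9.2921 eV

For conductor Q (φ₂ = 4.74 eV):
KE₂ = E - φ₂ = 11.3021 - 4.74 = 6.5621 eV

Difference:
ΔKE = KE₁ - KE₂ = 9.2921 - 6.5621 = 2.7300 eV

Note: The difference equals the difference in work functions: 4.74 - 2.01 = 2.73 eV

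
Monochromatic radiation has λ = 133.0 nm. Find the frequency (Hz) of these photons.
2.2541e+15 Hz

Using the wave equation: c = fλ

Solving for frequency:
f = c/λ = (3×10⁸ m/s) / (133.0×10⁻⁹ m)
f = 2.2541e+15 Hz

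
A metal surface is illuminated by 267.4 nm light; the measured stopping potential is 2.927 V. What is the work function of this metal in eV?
1.71 eV

The stopping potential gives the maximum kinetic energy: KE_max = eV_s = 2.927 eV

From Einstein's photoelectric equation: KE_max = hc/λ - φ
Rearranging: φ = hc/λ - KE_max

Calculate photon energy:
E_photon = hc/λ = (6.626×10⁻³⁴ J·s)(3×10⁸ m/s) / (267.4×10⁻⁹ m) = 4.6367 eV

Therefore:
φ = 4.6367 - 2.927 = 1.71 eV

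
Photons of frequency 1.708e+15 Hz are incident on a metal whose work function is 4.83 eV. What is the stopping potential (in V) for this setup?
2.2337 V

The stopping potential V_s satisfies: eV_s = KE_max

First, find KE_max using Einstein's equation:
E_photon = hf = (6.626×10⁻³⁴ J·s)(1.708e+15 Hz) = 7.0637 eV
KE_max = E_photon - φ = 7.0637 - 4.83 = 2.2337 eV

Since eV_s = KE_max:
V_s = KE_max/e = 2.2337 V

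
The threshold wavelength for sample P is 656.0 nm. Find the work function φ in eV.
1.89 eV

At the threshold wavelength, photon energy equals work function:
φ = hc/λ₀

Calculating:
φ = (6.626×10⁻³⁴ J·s)(3×10⁸ m/s) / (656.0×10⁻⁹ m)
φ = 1.89 eV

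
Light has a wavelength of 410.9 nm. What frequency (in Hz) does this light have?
7.2960e+14 Hz

Using the wave equation: c = fλ

Solving for frequency:
f = c/λ = (3×10⁸ m/s) / (410.9×10⁻⁹ m)
f = 7.2960e+14 Hz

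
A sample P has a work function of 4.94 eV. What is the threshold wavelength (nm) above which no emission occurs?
250.98 nm

The threshold wavelength is when the photon energy equals the work function:
hc/λ₀ = φ

Solving for λ₀:
λ₀ = hc/φ = (6.626×10⁻³⁴ J·s)(3×10⁸ m/s) / (4.94 eV × 1.602×10⁻¹⁹ J/eV)
λ₀ = 250.98 nm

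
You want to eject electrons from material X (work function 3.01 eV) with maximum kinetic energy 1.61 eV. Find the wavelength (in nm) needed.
268.36 nm

From Einstein's equation: KE_max = hc/λ - φ

Rearranging for λ:
hc/λ = KE_max + φ
λ = hc/(KE_max + φ)

Required photon energy:
E_photon = KE_max + φ = 1.61 + 3.01 = 4.62 eV

Required wavelength:
λ = hc/E_photon = (6.626×10⁻³⁴)(3×10⁸) / (4.62 × 1.602×10⁻¹⁹)
λ = 268.36 nm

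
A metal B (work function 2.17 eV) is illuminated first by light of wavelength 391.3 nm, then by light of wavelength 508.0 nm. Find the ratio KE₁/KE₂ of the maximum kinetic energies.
3.6896

Using Einstein's equation: KE_max = hc/λ - φ

For λ₁ = 391.3 nm:
E₁ = hc/λ₁ = 3.1685 eV
KE₁ = E₁ - φ = 3.1685 - 2.17 = 0.9985 eV

For λ₂ = 508.0 nm:
E₂ = hc/λ₂ = 2.4406 eV
KE₂ = E₂ - φ = 2.4406 - 2.17 = 0.2706 eV

Ratio: KE₁/KE₂ = 0.9985/0.2706 = 3.6896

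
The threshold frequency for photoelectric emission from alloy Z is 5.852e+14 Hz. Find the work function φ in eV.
2.42 eV

At the threshold frequency, photon energy equals work function:
φ = hf₀

Calculating:
φ = (6.626×10⁻³⁴ J·s)(5.852e+14 Hz)
φ = 2.42 eV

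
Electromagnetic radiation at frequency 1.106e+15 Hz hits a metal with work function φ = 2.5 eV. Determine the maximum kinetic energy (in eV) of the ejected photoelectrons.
2.0740 eV

Using Einstein's photoelectric equation: KE_max = hf - φ

First, calculate the photon energy:
E_photon = hf = (6.626×10⁻³⁴ J·s)(1.106e+15 Hz)
E_photon = 4.5740 eV

Then, the maximum kinetic energy:
KE_max = E_photon - φ = 4.5740 eV - 2.5 eV = 2.0740 eV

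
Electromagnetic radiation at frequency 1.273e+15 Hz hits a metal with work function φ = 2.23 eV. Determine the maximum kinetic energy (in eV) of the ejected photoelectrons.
3.0347 eV

Using Einstein's photoelectric equation: KE_max = hf - φ

First, calculate the photon energy:
E_photon = hf = (6.626×10⁻³⁴ J·s)(1.273e+15 Hz)
E_photon = 5.2647 eV

Then, the maximum kinetic energy:
KE_max = E_photon - φ = 5.2647 eV - 2.23 eV = 3.0347 eV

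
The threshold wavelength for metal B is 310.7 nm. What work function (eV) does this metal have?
3.99 eV

At the threshold wavelength, photon energy equals work function:
φ = hc/λ₀

Calculating:
φ = (6.626×10⁻³⁴ J·s)(3×10⁸ m/s) / (310.7×10⁻⁹ m)
φ = 3.99 eV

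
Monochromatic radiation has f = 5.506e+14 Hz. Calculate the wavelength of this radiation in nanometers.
544.48 nm

Using the wave equation: c = fλ

Solving for wavelength:
λ = c/f = (3×10⁸ m/s) / (5.506e+14 Hz)
λ = 544.48 nm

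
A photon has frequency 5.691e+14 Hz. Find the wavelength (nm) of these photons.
526.78 nm

Using the wave equation: c = fλ

Solving for wavelength:
λ = c/f = (3×10⁸ m/s) / (5.691e+14 Hz)
λ = 526.78 nm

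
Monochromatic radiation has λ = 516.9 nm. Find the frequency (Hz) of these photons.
5.7998e+14 Hz

Using the wave equation: c = fλ

Solving for frequency:
f = c/λ = (3×10⁸ m/s) / (516.9×10⁻⁹ m)
f = 5.7998e+14 Hz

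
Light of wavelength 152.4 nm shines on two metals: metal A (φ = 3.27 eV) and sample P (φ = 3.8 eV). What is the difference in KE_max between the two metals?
0.5300 eV

Using KE_max = hc/λ - φ for each metal:

Photon energy: E = hc/λ = 8.1354 eV

For metal A (φ₁ = 3.27 eV):
KE₁ = E - φ₁ = 8.1354 - 3.27 = 4.8654 eV

For sample P (φ₂ = 3.8 eV):
KE₂ = E - φ₂ = 8.1354 - 3.8 = 4.3354 eV

Difference:
ΔKE = KE₁ - KE₂ = 4.8654 - 4.3354 = 0.5300 eV

Note: The difference equals the difference in work functions: 3.8 - 3.27 = 0.53 eV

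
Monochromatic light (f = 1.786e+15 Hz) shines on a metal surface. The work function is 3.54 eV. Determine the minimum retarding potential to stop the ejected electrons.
3.8463 V

The stopping potential V_s satisfies: eV_s = KE_max

First, find KE_max using Einstein's equation:
E_photon = hf = (6.626×10⁻³⁴ J·s)(1.786e+15 Hz) = 7.3863 eV
KE_max = E_photon - φ = 7.3863 - 3.54 = 3.8463 eV

Since eV_s = KE_max:
V_s = KE_max/e = 3.8463 V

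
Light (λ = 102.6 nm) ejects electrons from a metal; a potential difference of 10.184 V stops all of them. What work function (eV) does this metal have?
1.90 eV

The stopping potential gives the maximum kinetic energy: KE_max = eV_s = 10.184 eV

From Einstein's photoelectric equation: KE_max = hc/λ - φ
Rearranging: φ = hc/λ - KE_max

Calculate photon energy:
E_photon = hc/λ = (6.626×10⁻³⁴ J·s)(3×10⁸ m/s) / (102.6×10⁻⁹ m) = 12.0842 eV

Therefore:
φ = 12.0842 - 10.184 = 1.90 eV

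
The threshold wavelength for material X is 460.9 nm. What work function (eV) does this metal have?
2.69 eV

At the threshold wavelength, photon energy equals work function:
φ = hc/λ₀

Calculating:
φ = (6.626×10⁻³⁴ J·s)(3×10⁸ m/s) / (460.9×10⁻⁹ m)
φ = 2.69 eV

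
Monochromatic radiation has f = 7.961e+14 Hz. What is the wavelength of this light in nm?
376.58 nm

Using the wave equation: c = fλ

Solving for wavelength:
λ = c/f = (3×10⁸ m/s) / (7.961e+14 Hz)
λ = 376.58 nm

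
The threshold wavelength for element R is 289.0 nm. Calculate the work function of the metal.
4.29 eV

At the threshold wavelength, photon energy equals work function:
φ = hc/λ₀

Calculating:
φ = (6.626×10⁻³⁴ J·s)(3×10⁸ m/s) / (289.0×10⁻⁹ m)
φ = 4.29 eV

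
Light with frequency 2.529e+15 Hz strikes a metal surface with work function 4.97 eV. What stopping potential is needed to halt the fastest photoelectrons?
5.4891 V

The stopping potential V_s satisfies: eV_s = KE_max

First, find KE_max using Einstein's equation:
E_photon = hf = (6.626×10⁻³⁴ J·s)(2.529e+15 Hz) = 10.4591 eV
KE_max = E_photon - φ = 10.4591 - 4.97 = 5.4891 eV

Since eV_s = KE_max:
V_s = KE_max/e = 5.4891 V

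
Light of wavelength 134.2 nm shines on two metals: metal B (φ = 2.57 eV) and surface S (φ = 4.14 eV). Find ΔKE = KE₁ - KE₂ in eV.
1.5700 eV

Using KE_max = hc/λ - φ for each metal:

Photon energy: E = hc/λ = 9.2388 eV

For metal B (φ₁ = 2.57 eV):
KE₁ = E - φ₁ = 9.2388 - 2.57 = 6.6688 eV

For surface S (φ₂ = 4.14 eV):
KE₂ = E - φ₂ = 9.2388 - 4.14 = 5.0988 eV

Difference:
ΔKE = KE₁ - KE₂ = 6.6688 - 5.0988 = 1.5700 eV

Note: The difference equals the difference in work functions: 4.14 - 2.57 = 1.57 eV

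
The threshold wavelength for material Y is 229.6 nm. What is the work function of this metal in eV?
5.40 eV

At the threshold wavelength, photon energy equals work function:
φ = hc/λ₀

Calculating:
φ = (6.626×10⁻³⁴ J·s)(3×10⁸ m/s) / (229.6×10⁻⁹ m)
φ = 5.40 eV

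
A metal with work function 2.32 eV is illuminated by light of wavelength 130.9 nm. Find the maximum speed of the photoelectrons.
1.5861e+06 m/s

First, find the maximum kinetic energy:
E_photon = hc/λ = 9.4717 eV
KE_max = E_photon - φ = 9.4717 - 2.32 = 7.1517 eV

Convert to Joules: KE_max = 7.1517 × 1.602×10⁻¹⁹ J = 1.1458e-18 J

Then use KE = ½mv² to find velocity:
v = √(2·KE/m) = √(2 × 1.1458e-18 J / 9.109e-31 kg)
v = 1.5861e+06 m/s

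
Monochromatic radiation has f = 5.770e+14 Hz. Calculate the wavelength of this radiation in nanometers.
519.57 nm

Using the wave equation: c = fλ

Solving for wavelength:
λ = c/f = (3×10⁸ m/s) / (5.770e+14 Hz)
λ = 519.57 nm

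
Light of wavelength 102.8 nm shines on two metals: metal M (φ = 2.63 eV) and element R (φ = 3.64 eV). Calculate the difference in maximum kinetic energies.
1.0100 eV

Using KE_max = hc/λ - φ for each metal:

Photon energy: E = hc/λ = 12.0607 eV

For metal M (φ₁ = 2.63 eV):
KE₁ = E - φ₁ = 12.0607 - 2.63 = 9.4307 eV

For element R (φ₂ = 3.64 eV):
KE₂ = E - φ₂ = 12.0607 - 3.64 = 8.4207 eV

Difference:
ΔKE = KE₁ - KE₂ = 9.4307 - 8.4207 = 1.0100 eV

Note: The difference equals the difference in work functions: 3.64 - 2.63 = 1.01 eV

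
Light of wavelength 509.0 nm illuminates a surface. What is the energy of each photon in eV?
2.4358 eV

Using E = hf = hc/λ:

E = hc/λ = (6.626×10⁻³⁴ J·s)(3×10⁸ m/s) / (509.0×10⁻⁹ m)
E = 2.4358 eV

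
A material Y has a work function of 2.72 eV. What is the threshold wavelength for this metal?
455.82 nm

The threshold wavelength is when the photon energy equals the work function:
hc/λ₀ = φ

Solving for λ₀:
λ₀ = hc/φ = (6.626×10⁻³⁴ J·s)(3×10⁸ m/s) / (2.72 eV × 1.602×10⁻¹⁹ J/eV)
λ₀ = 455.82 nm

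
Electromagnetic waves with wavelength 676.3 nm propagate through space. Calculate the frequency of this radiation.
4.4328e+14 Hz

Using the wave equation: c = fλ

Solving for frequency:
f = c/λ = (3×10⁸ m/s) / (676.3×10⁻⁹ m)
f = 4.4328e+14 Hz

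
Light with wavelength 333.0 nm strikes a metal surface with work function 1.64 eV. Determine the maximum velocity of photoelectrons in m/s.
8.5604e+05 m/s

First, find the maximum kinetic energy:
E_photon = hc/λ = 3.7232 eV
KE_max = E_photon - φ = 3.7232 - 1.64 = 2.0832 eV

Convert to Joules: KE_max = 2.0832 × 1.602×10⁻¹⁹ J = 3.3377e-19 J

Then use KE = ½mv² to find velocity:
v = √(2·KE/m) = √(2 × 3.3377e-19 J / 9.109e-31 kg)
v = 8.5604e+05 m/s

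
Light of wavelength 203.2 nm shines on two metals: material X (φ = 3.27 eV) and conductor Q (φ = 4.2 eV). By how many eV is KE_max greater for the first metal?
0.9300 eV

Using KE_max = hc/λ - φ for each metal:

Photon energy: E = hc/λ = 6.1016 eV

For material X (φ₁ = 3.27 eV):
KE₁ = E - φ₁ = 6.1016 - 3.27 = 2.8316 eV

For conductor Q (φ₂ = 4.2 eV):
KE₂ = E - φ₂ = 6.1016 - 4.2 = 1.9016 eV

Difference:
ΔKE = KE₁ - KE₂ = 2.8316 - 1.9016 = 0.9300 eV

Note: The difference equals the difference in work functions: 4.2 - 3.27 = 0.93 eV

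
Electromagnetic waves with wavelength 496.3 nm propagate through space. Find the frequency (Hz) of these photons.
6.0405e+14 Hz

Using the wave equation: c = fλ

Solving for frequency:
f = c/λ = (3×10⁸ m/s) / (496.3×10⁻⁹ m)
f = 6.0405e+14 Hz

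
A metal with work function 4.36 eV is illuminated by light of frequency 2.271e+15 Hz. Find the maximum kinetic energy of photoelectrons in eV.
5.0321 eV

Using Einstein's photoelectric equation: KE_max = hf - φ

First, calculate the photon energy:
E_photon = hf = (6.626×10⁻³⁴ J·s)(2.271e+15 Hz)
E_photon = 9.3921 eV

Then, the maximum kinetic energy:
KE_max = E_photon - φ = 9.3921 eV - 4.36 eV = 5.0321 eV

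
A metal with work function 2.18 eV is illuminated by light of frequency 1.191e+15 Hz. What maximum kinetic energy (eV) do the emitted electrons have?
2.7456 eV

Using Einstein's photoelectric equation: KE_max = hf - φ

First, calculate the photon energy:
E_photon = hf = (6.626×10⁻³⁴ J·s)(1.191e+15 Hz)
E_photon = 4.9256 eV

Then, the maximum kinetic energy:
KE_max = E_photon - φ = 4.9256 eV - 2.18 eV = 2.7456 eV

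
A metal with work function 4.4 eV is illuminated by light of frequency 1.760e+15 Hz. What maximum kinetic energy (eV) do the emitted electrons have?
2.8788 eV

Using Einstein's photoelectric equation: KE_max = hf - φ

First, calculate the photon energy:
E_photon = hf = (6.626×10⁻³⁴ J·s)(1.760e+15 Hz)
E_photon = 7.2788 eV

Then, the maximum kinetic energy:
KE_max = E_photon - φ = 7.2788 eV - 4.4 eV = 2.8788 eV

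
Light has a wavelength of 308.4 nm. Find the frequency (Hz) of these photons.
9.7209e+14 Hz

Using the wave equation: c = fλ

Solving for frequency:
f = c/λ = (3×10⁸ m/s) / (308.4×10⁻⁹ m)
f = 9.7209e+14 Hz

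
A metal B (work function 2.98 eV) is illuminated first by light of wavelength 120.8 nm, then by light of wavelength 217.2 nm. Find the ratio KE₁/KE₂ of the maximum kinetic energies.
2.6696

Using Einstein's equation: KE_max = hc/λ - φ

For λ₁ = 120.8 nm:
E₁ = hc/λ₁ = 10.2636 eV
KE₁ = E₁ - φ = 10.2636 - 2.98 = 7.2836 eV

For λ₂ = 217.2 nm:
E₂ = hc/λ₂ = 5.7083 eV
KE₂ = E₂ - φ = 5.7083 - 2.98 = 2.7283 eV

Ratio: KE₁/KE₂ = 7.2836/2.7283 = 2.6696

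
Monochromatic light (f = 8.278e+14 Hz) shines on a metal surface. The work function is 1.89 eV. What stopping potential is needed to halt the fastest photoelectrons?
1.5335 V

The stopping potential V_s satisfies: eV_s = KE_max

First, find KE_max using Einstein's equation:
E_photon = hf = (6.626×10⁻³⁴ J·s)(8.278e+14 Hz) = 3.4235 eV
KE_max = E_photon - φ = 3.4235 - 1.89 = 1.5335 eV

Since eV_s = KE_max:
V_s = KE_max/e = 1.5335 V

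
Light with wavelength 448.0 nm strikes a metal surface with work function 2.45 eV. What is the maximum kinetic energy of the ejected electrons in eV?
0.3175 eV

Using Einstein's photoelectric equation: KE_max = hf - φ = hc/λ - φ

First, calculate the photon energy:
E_photon = hc/λ = (6.626×10⁻³⁴ J·s)(3×10⁸ m/s) / (448.0×10⁻⁹ m)
E_photon = 2.7675 eV

Then, the maximum kinetic energy:
KE_max = E_photon - φ = 2.7675 eV - 2.45 eV = 0.3175 eV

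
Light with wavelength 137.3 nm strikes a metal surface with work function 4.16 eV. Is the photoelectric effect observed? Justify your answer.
Yes

For photoemission, the photon energy must exceed the work function.

Photon energy: E = hc/λ = 9.0302 eV
Work function: φ = 4.16 eV

Since E_photon (9.0302 eV) > φ (4.16 eV), photoemission WILL occur.
The threshold wavelength is λ₀ = hc/φ = 298.0 nm.
Since 137.3 nm < 298.0 nm, the light has sufficient energy.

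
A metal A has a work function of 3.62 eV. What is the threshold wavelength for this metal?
342.50 nm

The threshold wavelength is when the photon energy equals the work function:
hc/λ₀ = φ

Solving for λ₀:
λ₀ = hc/φ = (6.626×10⁻³⁴ J·s)(3×10⁸ m/s) / (3.62 eV × 1.602×10⁻¹⁹ J/eV)
λ₀ = 342.50 nm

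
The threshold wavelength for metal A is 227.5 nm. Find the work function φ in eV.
5.45 eV

At the threshold wavelength, photon energy equals work function:
φ = hc/λ₀

Calculating:
φ = (6.626×10⁻³⁴ J·s)(3×10⁸ m/s) / (227.5×10⁻⁹ m)
φ = 5.45 eV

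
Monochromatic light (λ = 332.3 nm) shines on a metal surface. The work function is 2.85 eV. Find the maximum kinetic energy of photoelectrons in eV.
0.8811 eV

Using Einstein's photoelectric equation: KE_max = hf - φ = hc/λ - φ

First, calculate the photon energy:
E_photon = hc/λ = (6.626×10⁻³⁴ J·s)(3×10⁸ m/s) / (332.3×10⁻⁹ m)
E_photon = 3.7311 eV

Then, the maximum kinetic energy:
KE_max = E_photon - φ = 3.7311 eV - 2.85 eV = 0.8811 eV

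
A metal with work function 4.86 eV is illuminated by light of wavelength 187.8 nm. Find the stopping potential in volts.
1.7419 V

The stopping potential V_s satisfies: eV_s = KE_max

First, find KE_max using Einstein's equation:
E_photon = hc/λ = 6.6019 eV
KE_max = E_photon - φ = 6.6019 - 4.86 = 1.7419 eV

Since eV_s = KE_max:
V_s = KE_max/e = 1.7419 V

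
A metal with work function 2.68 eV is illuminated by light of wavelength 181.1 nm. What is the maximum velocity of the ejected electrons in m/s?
1.2106e+06 m/s

First, find the maximum kinetic energy:
E_photon = hc/λ = 6.8462 eV
KE_max = E_photon - φ = 6.8462 - 2.68 = 4.1662 eV

Convert to Joules: KE_max = 4.1662 × 1.602×10⁻¹⁹ J = 6.6749e-19 J

Then use KE = ½mv² to find velocity:
v = √(2·KE/m) = √(2 × 6.6749e-19 J / 9.109e-31 kg)
v = 1.2106e+06 m/s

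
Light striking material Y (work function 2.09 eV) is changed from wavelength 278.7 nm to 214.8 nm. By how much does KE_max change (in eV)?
1.3234 eV

Using Einstein's equation: KE_max = hc/λ - φ

For λ₁ = 278.7 nm:
KE₁ = hc/λ₁ - φ = 4.4487 - 2.09 = 2.3587 eV

For λ₂ = 214.8 nm:
KE₂ = hc/λ₂ - φ = 5.7721 - 2.09 = 3.6821 eV

Change in KE:
ΔKE = KE₂ - KE₁ = 3.6821 - 2.3587 = 1.3234 eV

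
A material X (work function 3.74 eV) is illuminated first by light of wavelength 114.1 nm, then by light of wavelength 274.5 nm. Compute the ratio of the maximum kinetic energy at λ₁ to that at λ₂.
9.1747

Using Einstein's equation: KE_max = hc/λ - φ

For λ₁ = 114.1 nm:
E₁ = hc/λ₁ = 10.8663 eV
KE₁ = E₁ - φ = 10.8663 - 3.74 = 7.1263 eV

For λ₂ = 274.5 nm:
E₂ = hc/λ₂ = 4.5167 eV
KE₂ = E₂ - φ = 4.5167 - 3.74 = 0.7767 eV

Ratio: KE₁/KE₂ = 7.1263/0.7767 = 9.1747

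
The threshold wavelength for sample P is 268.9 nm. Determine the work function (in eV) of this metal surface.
4.61 eV

At the threshold wavelength, photon energy equals work function:
φ = hc/λ₀

Calculating:
φ = (6.626×10⁻³⁴ J·s)(3×10⁸ m/s) / (268.9×10⁻⁹ m)
φ = 4.61 eV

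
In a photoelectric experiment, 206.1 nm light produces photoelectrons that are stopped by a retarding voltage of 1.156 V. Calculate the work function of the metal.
4.86 eV

The stopping potential gives the maximum kinetic energy: KE_max = eV_s = 1.156 eV

From Einstein's photoelectric equation: KE_max = hc/λ - φ
Rearranging: φ = hc/λ - KE_max

Calculate photon energy:
E_photon = hc/λ = (6.626×10⁻³⁴ J·s)(3×10⁸ m/s) / (206.1×10⁻⁹ m) = 6.0157 eV

Therefore:
φ = 6.0157 - 1.156 = 4.86 eV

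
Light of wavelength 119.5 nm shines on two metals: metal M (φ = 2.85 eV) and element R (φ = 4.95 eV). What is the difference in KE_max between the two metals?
2.1000 eV

Using KE_max = hc/λ - φ for each metal:

Photon energy: E = hc/λ = 10.3752 eV

For metal M (φ₁ = 2.85 eV):
KE₁ = E - φ₁ = 10.3752 - 2.85 = 7.5252 eV

For element R (φ₂ = 4.95 eV):
KE₂ = E - φ₂ = 10.3752 - 4.95 = 5.4252 eV

Difference:
ΔKE = KE₁ - KE₂ = 7.5252 - 5.4252 = 2.1000 eV

Note: The difference equals the difference in work functions: 4.95 - 2.85 = 2.10 eV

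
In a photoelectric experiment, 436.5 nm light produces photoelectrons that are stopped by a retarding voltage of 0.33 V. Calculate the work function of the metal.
2.51 eV

The stopping potential gives the maximum kinetic energy: KE_max = eV_s = 0.33 eV

From Einstein's photoelectric equation: KE_max = hc/λ - φ
Rearranging: φ = hc/λ - KE_max

Calculate photon energy:
E_photon = hc/λ = (6.626×10⁻³⁴ J·s)(3×10⁸ m/s) / (436.5×10⁻⁹ m) = 2.8404 eV

Therefore:
φ = 2.8404 - 0.33 = 2.51 eV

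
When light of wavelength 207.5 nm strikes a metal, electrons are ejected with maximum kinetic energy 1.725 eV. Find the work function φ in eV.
4.25 eV

From Einstein's photoelectric equation: KE_max = hf - φ = hc/λ - φ

Rearranging for φ:
φ = hc/λ - KE_max

Calculate photon energy:
E_photon = hc/λ = 5.9751 eV

Therefore:
φ = 5.9751 - 1.725 = 4.25 eV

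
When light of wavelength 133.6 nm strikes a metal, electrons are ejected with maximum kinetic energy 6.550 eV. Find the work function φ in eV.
2.73 eV

From Einstein's photoelectric equation: KE_max = hf - φ = hc/λ - φ

Rearranging for φ:
φ = hc/λ - KE_max

Calculate photon energy:
E_photon = hc/λ = 9.2803 eV

Therefore:
φ = 9.2803 - 6.550 = 2.73 eV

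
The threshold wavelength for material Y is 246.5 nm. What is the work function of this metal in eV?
5.03 eV

At the threshold wavelength, photon energy equals work function:
φ = hc/λ₀

Calculating:
φ = (6.626×10⁻³⁴ J·s)(3×10⁸ m/s) / (246.5×10⁻⁹ m)
φ = 5.03 eV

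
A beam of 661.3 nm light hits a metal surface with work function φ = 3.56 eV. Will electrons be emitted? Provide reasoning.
No

For photoemission, the photon energy must exceed the work function.

Photon energy: E = hc/λ = 1.8749 eV
Work function: φ = 3.56 eV

Since E_photon (1.8749 eV) < φ (3.56 eV), photoemission will NOT occur.
The threshold wavelength is λ₀ = hc/φ = 348.3 nm.
Since 661.3 nm > 348.3 nm, the photons lack sufficient energy.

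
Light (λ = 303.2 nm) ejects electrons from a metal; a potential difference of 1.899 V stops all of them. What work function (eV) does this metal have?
2.19 eV

The stopping potential gives the maximum kinetic energy: KE_max = eV_s = 1.899 eV

From Einstein's photoelectric equation: KE_max = hc/λ - φ
Rearranging: φ = hc/λ - KE_max

Calculate photon energy:
E_photon = hc/λ = (6.626×10⁻³⁴ J·s)(3×10⁸ m/s) / (303.2×10⁻⁹ m) = 4.0892 eV

Therefore:
φ = 4.0892 - 1.899 = 2.19 eV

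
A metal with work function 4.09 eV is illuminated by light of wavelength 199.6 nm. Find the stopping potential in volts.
2.1216 V

The stopping potential V_s satisfies: eV_s = KE_max

First, find KE_max using Einstein's equation:
E_photon = hc/λ = 6.2116 eV
KE_max = E_photon - φ = 6.2116 - 4.09 = 2.1216 eV

Since eV_s = KE_max:
V_s = KE_max/e = 2.1216 V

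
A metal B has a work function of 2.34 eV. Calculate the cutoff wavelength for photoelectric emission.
529.85 nm

The threshold wavelength is when the photon energy equals the work function:
hc/λ₀ = φ

Solving for λ₀:
λ₀ = hc/φ = (6.626×10⁻³⁴ J·s)(3×10⁸ m/s) / (2.34 eV × 1.602×10⁻¹⁹ J/eV)
λ₀ = 529.85 nm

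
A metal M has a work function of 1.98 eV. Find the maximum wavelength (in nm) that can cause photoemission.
626.18 nm

The threshold wavelength is when the photon energy equals the work function:
hc/λ₀ = φ

Solving for λ₀:
λ₀ = hc/φ = (6.626×10⁻³⁴ J·s)(3×10⁸ m/s) / (1.98 eV × 1.602×10⁻¹⁹ J/eV)
λ₀ = 626.18 nm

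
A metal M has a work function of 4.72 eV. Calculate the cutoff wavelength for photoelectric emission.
262.68 nm

The threshold wavelength is when the photon energy equals the work function:
hc/λ₀ = φ

Solving for λ₀:
λ₀ = hc/φ = (6.626×10⁻³⁴ J·s)(3×10⁸ m/s) / (4.72 eV × 1.602×10⁻¹⁹ J/eV)
λ₀ = 262.68 nm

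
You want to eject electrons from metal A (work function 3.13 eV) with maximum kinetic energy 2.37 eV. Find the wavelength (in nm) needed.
225.43 nm

From Einstein's equation: KE_max = hc/λ - φ

Rearranging for λ:
hc/λ = KE_max + φ
λ = hc/(KE_max + φ)

Required photon energy:
E_photon = KE_max + φ = 2.37 + 3.13 = 5.50 eV

Required wavelength:
λ = hc/E_photon = (6.626×10⁻³⁴)(3×10⁸) / (5.50 × 1.602×10⁻¹⁹)
λ = 225.43 nm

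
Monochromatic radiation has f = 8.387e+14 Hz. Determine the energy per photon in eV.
3.4686 eV

Using E = hf:

E = hf = (6.626×10⁻³⁴ J·s)(8.387e+14 Hz)
E = 3.4686 eV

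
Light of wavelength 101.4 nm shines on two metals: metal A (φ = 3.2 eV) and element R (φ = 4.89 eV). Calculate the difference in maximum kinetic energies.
1.6900 eV

Using KE_max = hc/λ - φ for each metal:

Photon energy: E = hc/λ = 12.2272 eV

For metal A (φ₁ = 3.2 eV):
KE₁ = E - φ₁ = 12.2272 - 3.2 = 9.0272 eV

For element R (φ₂ = 4.89 eV):
KE₂ = E - φ₂ = 12.2272 - 4.89 = 7.3372 eV

Difference:
ΔKE = KE₁ - KE₂ = 9.0272 - 7.3372 = 1.6900 eV

Note: The difference equals the difference in work functions: 4.89 - 3.2 = 1.69 eV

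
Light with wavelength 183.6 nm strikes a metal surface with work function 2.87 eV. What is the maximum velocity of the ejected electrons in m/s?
1.1687e+06 m/s

First, find the maximum kinetic energy:
E_photon = hc/λ = 6.7530 eV
KE_max = E_photon - φ = 6.7530 - 2.87 = 3.8830 eV

Convert to Joules: KE_max = 3.8830 × 1.602×10⁻¹⁹ J = 6.2212e-19 J

Then use KE = ½mv² to find velocity:
v = √(2·KE/m) = √(2 × 6.2212e-19 J / 9.109e-31 kg)
v = 1.1687e+06 m/s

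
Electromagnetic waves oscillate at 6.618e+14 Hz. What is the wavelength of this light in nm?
453.00 nm

Using the wave equation: c = fλ

Solving for wavelength:
λ = c/f = (3×10⁸ m/s) / (6.618e+14 Hz)
λ = 453.00 nm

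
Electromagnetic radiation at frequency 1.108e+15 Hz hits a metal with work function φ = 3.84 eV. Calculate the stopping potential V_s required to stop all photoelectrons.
0.7423 V

The stopping potential V_s satisfies: eV_s = KE_max

First, find KE_max using Einstein's equation:
E_photon = hf = (6.626×10⁻³⁴ J·s)(1.108e+15 Hz) = 4.5823 eV
KE_max = E_photon - φ = 4.5823 - 3.84 = 0.7423 eV

Since eV_s = KE_max:
V_s = KE_max/e = 0.7423 V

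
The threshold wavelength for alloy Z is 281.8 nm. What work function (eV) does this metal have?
4.40 eV

At the threshold wavelength, photon energy equals work function:
φ = hc/λ₀

Calculating:
φ = (6.626×10⁻³⁴ J·s)(3×10⁸ m/s) / (281.8×10⁻⁹ m)
φ = 4.40 eV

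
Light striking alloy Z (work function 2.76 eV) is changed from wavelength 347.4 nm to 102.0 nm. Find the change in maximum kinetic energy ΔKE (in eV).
8.5864 eV

Using Einstein's equation: KE_max = hc/λ - φ

For λ₁ = 347.4 nm:
KE₁ = hc/λ₁ - φ = 3.5689 - 2.76 = 0.8089 eV

For λ₂ = 102.0 nm:
KE₂ = hc/λ₂ - φ = 12.1553 - 2.76 = 9.3953 eV

Change in KE:
ΔKE = KE₂ - KE₁ = 9.3953 - 0.8089 = 8.5864 eV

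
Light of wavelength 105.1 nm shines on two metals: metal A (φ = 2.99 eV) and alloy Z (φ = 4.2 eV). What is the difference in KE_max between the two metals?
1.2100 eV

Using KE_max = hc/λ - φ for each metal:

Photon energy: E = hc/λ = 11.7968 eV

For metal A (φ₁ = 2.99 eV):
KE₁ = E - φ₁ = 11.7968 - 2.99 = 8.8068 eV

For alloy Z (φ₂ = 4.2 eV):
KE₂ = E - φ₂ = 11.7968 - 4.2 = 7.5968 eV

Difference:
ΔKE = KE₁ - KE₂ = 8.8068 - 7.5968 = 1.2100 eV

Note: The difference equals the difference in work functions: 4.2 - 2.99 = 1.21 eV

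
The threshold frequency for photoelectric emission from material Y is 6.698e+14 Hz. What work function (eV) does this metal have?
2.77 eV

At the threshold frequency, photon energy equals work function:
φ = hf₀

Calculating:
φ = (6.626×10⁻³⁴ J·s)(6.698e+14 Hz)
φ = 2.77 eV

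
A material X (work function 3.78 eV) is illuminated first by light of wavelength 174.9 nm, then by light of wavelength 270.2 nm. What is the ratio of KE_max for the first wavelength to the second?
4.0920

Using Einstein's equation: KE_max = hc/λ - φ

For λ₁ = 174.9 nm:
E₁ = hc/λ₁ = 7.0889 eV
KE₁ = E₁ - φ = 7.0889 - 3.78 = 3.3089 eV

For λ₂ = 270.2 nm:
E₂ = hc/λ₂ = 4.5886 eV
KE₂ = E₂ - φ = 4.5886 - 3.78 = 0.8086 eV

Ratio: KE₁/KE₂ = 3.3089/0.8086 = 4.0920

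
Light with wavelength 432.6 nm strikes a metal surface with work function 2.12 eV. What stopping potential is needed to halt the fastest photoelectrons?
0.7460 V

The stopping potential V_s satisfies: eV_s = KE_max

First, find KE_max using Einstein's equation:
E_photon = hc/λ = 2.8660 eV
KE_max = E_photon - φ = 2.8660 - 2.12 = 0.7460 eV

Since eV_s = KE_max:
V_s = KE_max/e = 0.7460 V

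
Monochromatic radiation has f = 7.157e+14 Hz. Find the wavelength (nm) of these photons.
418.88 nm

Using the wave equation: c = fλ

Solving for wavelength:
λ = c/f = (3×10⁸ m/s) / (7.157e+14 Hz)
λ = 418.88 nm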